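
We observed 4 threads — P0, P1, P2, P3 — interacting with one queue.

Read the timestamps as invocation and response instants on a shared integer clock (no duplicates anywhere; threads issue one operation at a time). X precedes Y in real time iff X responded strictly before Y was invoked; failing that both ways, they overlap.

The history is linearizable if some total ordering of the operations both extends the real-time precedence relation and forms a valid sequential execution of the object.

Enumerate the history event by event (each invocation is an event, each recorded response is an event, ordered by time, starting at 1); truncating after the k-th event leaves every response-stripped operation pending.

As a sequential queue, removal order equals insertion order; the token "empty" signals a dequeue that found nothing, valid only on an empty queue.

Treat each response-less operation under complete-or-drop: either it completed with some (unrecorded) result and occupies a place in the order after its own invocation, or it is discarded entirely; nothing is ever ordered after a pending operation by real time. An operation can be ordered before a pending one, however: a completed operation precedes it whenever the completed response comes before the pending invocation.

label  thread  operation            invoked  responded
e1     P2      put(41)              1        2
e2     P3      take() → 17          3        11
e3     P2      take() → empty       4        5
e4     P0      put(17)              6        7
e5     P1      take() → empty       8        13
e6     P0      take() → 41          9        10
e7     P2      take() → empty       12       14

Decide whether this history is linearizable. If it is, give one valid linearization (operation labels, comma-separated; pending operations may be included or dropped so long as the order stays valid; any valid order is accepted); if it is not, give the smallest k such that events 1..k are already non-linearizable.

the violation lands at event 10, e6's response at time 10: events 1..9 linearize, events 1..10 do not
exactly one order of the 4 completed ops respects real time; the queue replay fails
completion choices over the 2 pending operations (e2, e5) were checked; none helps
e.g. e1, e3, e4, e6 (pending dropped): illegal at step 2, since e3 take() → empty cannot apply there

not linearizable — minimal violating prefix: 10 events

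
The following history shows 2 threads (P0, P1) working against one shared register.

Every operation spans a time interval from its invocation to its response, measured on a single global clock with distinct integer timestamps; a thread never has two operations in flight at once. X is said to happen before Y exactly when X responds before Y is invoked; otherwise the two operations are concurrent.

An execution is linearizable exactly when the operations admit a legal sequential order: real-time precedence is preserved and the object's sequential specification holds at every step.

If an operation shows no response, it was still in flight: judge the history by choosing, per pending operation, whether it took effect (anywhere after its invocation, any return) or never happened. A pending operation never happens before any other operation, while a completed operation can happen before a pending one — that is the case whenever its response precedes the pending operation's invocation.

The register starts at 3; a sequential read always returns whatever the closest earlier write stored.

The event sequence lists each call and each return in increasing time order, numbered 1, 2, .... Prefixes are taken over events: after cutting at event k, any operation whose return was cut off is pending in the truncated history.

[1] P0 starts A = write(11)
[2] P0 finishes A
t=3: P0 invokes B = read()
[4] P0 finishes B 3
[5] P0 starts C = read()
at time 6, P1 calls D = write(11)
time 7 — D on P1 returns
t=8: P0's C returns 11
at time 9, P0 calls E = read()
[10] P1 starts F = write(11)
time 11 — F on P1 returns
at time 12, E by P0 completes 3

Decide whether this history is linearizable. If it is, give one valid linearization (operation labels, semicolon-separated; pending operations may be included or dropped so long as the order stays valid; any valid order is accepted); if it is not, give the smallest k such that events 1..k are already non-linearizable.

not linearizable — minimal violating prefix: 4 events

prefix check: 1..3 passes, 1..4 fails once B's time-4 response joins
exhaustive check: the 2 completed register ops admit one real-time order; illegal
sample order A, B stalls at step 2 — B read() → 3 has no legal effect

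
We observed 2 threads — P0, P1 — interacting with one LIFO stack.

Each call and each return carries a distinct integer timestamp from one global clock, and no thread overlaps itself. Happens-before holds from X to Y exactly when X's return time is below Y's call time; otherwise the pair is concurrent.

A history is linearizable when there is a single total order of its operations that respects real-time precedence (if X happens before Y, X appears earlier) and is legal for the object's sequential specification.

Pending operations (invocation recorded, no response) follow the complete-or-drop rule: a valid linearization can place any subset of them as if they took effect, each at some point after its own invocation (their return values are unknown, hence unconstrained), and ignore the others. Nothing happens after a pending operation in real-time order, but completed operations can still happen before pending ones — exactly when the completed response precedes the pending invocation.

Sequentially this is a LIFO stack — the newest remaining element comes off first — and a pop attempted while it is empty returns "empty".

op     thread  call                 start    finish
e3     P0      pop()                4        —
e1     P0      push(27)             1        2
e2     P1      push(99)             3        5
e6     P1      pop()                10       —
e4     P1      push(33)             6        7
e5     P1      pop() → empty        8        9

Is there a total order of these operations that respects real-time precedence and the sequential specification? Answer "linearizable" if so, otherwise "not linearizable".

not linearizable

already the first 9 events (up to e5's response at time 9) admit no linearization; the first 8 still do
exactly one order of the 4 completed ops respects real time; the LIFO stack replay fails
every completion of the 1 pending operation (e3) was checked; none linearizes
e.g. e1, e2, e4, e5 (pending dropped): illegal at step 4, since e5 pop() → empty cannot apply there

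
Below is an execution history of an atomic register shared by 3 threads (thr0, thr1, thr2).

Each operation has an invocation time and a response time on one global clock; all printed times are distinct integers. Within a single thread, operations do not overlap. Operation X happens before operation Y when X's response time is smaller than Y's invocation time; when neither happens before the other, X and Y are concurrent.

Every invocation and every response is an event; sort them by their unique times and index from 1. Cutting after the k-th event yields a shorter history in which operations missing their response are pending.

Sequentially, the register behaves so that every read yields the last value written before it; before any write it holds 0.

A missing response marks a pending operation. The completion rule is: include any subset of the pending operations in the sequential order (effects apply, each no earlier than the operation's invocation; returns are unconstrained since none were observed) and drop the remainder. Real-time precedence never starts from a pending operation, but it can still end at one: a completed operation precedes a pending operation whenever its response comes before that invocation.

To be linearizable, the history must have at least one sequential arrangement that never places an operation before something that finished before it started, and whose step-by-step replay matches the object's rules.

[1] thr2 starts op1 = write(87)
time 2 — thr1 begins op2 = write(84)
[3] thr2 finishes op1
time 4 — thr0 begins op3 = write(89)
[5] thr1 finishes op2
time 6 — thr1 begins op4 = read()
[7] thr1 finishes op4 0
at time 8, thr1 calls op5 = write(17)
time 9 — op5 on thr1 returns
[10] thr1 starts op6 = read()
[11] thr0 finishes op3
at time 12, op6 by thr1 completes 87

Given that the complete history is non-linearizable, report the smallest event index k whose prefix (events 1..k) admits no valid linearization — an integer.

7

events 1..6 are linearizable; a witness order is op1, op2:
1. op1 write(87), leaving value 87
2. op2 write(84), leaving value 84
at event 7 (op4's time-7 response) nothing linearizes any more
include/drop combinations of the 1 pending operation (op3) were all tried; none helps
sample order op1, op2, op4 (pending dropped) stalls at step 3 — op4 read() → 0 has no legal effect
sample order op2, op1, op4 (pending dropped) stalls at step 3 — op4 read() → 0 has no legal effect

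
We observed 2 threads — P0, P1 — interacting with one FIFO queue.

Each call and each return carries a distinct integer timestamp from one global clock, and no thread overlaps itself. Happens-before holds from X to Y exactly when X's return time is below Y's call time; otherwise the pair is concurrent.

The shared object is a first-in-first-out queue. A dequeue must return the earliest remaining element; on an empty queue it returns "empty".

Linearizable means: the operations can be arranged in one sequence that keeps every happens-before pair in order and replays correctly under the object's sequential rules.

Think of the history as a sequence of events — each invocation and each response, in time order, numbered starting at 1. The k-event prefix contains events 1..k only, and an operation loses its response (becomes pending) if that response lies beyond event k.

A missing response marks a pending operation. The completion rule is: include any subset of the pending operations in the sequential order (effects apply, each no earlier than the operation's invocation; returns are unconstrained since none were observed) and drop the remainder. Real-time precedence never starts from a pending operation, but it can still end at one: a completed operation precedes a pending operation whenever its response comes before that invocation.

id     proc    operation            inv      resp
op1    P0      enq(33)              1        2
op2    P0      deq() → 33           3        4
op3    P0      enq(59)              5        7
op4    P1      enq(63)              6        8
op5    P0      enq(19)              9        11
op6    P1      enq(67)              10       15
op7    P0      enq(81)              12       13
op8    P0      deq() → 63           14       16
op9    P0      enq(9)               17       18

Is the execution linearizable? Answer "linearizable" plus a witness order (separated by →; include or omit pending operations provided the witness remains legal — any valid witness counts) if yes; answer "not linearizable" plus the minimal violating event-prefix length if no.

linearizable — witness: op1 → op2 → op4 → op3 → op5 → op6 → op7 → op8 → op9

step 1: op1 enq(33) — queue <33>
step 2: op2 deq() → 33 — queue <>
step 3: op4 enq(63) — queue <63>
step 4: op3 enq(59) — queue <63,59>
step 5: op5 enq(19) — queue <63,59,19>
step 6: op6 enq(67) — queue <63,59,19,67>
step 7: op7 enq(81) — queue <63,59,19,67,81>
step 8: op8 deq() → 63 — queue <59,19,67,81>
step 9: op9 enq(9) — queue <59,19,67,81,9>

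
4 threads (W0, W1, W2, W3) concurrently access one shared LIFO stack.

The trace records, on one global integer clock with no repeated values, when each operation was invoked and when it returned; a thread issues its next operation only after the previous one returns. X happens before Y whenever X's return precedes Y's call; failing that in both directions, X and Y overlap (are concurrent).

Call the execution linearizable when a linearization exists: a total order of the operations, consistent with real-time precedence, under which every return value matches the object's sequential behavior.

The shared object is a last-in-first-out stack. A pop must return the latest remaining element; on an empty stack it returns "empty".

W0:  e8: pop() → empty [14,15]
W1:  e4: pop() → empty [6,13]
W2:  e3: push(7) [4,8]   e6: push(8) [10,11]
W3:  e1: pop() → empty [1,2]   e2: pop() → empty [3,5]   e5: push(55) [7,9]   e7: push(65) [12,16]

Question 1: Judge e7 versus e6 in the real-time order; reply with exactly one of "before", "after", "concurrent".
e7 spans [12,16], e6 spans [10,11]
resp(e6)=11 < inv(e7)=12

after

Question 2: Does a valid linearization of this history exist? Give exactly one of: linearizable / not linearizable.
prefix check: 1..14 passes, 1..15 fails once e8's time-15 response joins
all 11 real-time-respecting orders fail — 7 completed LIFO stack operations, no legal replay
including or dropping the 1 pending operation (e7) in any combination fails
take e1, e2, e3, e4, e5, e6, e8 (pending dropped): step 4 already fails, because e4 pop() → empty cannot occur there
take e1, e2, e3, e5, e4, e6, e8 (pending dropped): step 5 already fails, because e4 pop() → empty cannot occur there

not linearizable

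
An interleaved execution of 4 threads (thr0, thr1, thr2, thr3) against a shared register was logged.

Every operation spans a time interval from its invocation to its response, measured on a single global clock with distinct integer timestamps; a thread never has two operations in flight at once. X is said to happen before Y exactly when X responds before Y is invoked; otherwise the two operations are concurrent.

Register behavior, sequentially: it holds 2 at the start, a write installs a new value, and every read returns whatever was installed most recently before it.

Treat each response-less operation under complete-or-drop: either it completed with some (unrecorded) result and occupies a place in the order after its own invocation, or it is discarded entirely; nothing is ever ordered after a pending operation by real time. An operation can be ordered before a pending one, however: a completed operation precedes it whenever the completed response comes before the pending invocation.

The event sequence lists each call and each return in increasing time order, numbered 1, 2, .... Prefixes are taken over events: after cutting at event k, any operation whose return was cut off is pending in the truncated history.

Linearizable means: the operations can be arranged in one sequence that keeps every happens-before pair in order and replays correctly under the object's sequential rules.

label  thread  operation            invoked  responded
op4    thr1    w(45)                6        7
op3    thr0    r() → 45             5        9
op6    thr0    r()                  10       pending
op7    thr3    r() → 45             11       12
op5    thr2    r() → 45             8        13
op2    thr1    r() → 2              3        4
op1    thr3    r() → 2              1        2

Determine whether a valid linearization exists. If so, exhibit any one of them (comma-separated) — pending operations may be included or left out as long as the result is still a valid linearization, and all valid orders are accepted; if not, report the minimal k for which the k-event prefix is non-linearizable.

linearizable — witness: op1, op2, op4, op3, op5, op6, op7

after step 1 (op1 r() → 2): value 2
after step 2 (op2 r() → 2): value 2
after step 3 (op4 w(45)): value 45
after step 4 (op3 r() → 45): value 45
after step 5 (op5 r() → 45): value 45
after step 6 (op6 r() (pending, included)): value 45
after step 7 (op7 r() → 45): value 45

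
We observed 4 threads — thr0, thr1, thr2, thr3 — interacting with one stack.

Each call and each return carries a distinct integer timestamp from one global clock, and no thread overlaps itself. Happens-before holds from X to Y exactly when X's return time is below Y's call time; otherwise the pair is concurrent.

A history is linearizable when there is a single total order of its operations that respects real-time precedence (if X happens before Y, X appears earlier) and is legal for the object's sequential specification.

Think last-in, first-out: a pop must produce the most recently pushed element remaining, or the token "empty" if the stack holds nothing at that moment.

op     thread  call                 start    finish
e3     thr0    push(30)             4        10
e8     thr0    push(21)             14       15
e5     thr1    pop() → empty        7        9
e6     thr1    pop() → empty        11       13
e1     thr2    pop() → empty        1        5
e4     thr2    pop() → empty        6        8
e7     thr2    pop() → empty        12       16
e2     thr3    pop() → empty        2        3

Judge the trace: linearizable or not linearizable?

through event 15 a valid linearization exists; event 16 (e7 responding at time 16) ends that
8 completed operations, 42 real-time-consistent orders — every stack replay fails
sample order e1, e2, e3, e4, e5, e6, e7, e8 stalls at step 4 — e4 pop() → empty has no legal effect
sample order e1, e2, e3, e4, e5, e6, e8, e7 stalls at step 4 — e4 pop() → empty has no legal effect

not linearizable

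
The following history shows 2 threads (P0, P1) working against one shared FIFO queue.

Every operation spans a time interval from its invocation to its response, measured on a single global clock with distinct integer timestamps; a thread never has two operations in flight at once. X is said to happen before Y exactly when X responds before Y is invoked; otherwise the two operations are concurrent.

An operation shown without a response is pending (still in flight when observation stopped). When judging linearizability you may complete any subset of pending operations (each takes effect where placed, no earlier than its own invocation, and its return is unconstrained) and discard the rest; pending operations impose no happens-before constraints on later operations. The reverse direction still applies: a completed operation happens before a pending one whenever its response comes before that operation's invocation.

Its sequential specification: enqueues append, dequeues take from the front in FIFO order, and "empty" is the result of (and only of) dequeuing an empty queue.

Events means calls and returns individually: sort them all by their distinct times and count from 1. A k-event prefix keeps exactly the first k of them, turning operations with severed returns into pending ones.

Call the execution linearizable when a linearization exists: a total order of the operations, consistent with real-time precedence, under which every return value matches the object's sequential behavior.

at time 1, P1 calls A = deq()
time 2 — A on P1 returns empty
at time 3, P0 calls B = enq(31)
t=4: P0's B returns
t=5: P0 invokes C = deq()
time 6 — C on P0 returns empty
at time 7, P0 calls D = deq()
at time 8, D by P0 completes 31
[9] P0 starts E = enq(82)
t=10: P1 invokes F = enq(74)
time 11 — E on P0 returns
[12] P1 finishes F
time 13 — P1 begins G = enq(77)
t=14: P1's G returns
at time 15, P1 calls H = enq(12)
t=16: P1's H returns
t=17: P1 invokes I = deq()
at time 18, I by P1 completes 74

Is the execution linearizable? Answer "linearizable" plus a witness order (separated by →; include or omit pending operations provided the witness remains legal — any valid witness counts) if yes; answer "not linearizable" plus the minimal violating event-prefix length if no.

not linearizable — minimal violating prefix: 6 events

prefix check: 1..5 passes, 1..6 fails once C's time-6 response joins
exhaustive check: the 3 completed FIFO queue ops admit one real-time order; illegal
for example A, B, C fails at step 3: C deq() → empty is not legal there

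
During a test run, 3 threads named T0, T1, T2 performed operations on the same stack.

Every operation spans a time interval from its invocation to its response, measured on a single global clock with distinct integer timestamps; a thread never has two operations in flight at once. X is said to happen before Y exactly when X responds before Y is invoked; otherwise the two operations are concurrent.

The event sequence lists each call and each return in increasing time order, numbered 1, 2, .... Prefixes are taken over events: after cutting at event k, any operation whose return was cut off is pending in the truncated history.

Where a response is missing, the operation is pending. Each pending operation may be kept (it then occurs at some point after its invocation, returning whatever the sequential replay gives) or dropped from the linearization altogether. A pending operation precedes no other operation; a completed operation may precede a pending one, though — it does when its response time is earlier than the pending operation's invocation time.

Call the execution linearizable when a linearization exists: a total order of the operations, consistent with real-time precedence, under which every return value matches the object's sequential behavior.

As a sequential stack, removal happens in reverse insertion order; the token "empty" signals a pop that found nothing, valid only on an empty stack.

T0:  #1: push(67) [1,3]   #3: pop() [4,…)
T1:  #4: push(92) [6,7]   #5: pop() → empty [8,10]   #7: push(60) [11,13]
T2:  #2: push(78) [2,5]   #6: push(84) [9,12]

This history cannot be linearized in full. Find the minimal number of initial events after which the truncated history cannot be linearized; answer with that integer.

events 1..9 are linearizable, e.g. via #1, #2, #3, #4:
step 1: #1 push(67) — stack <67>
step 2: #2 push(78) — stack <67,78>
step 3: #3 pop() (pending, included) — stack <67>
step 4: #4 push(92) — stack <67,92>
with event 10 included (#5 responding at time 10), all real-time-consistent orders fail
including or dropping the 2 pending operations (#3, #6) in any combination fails
take #1, #2, #4, #5 (pending dropped): step 4 already fails, because #5 pop() → empty cannot occur there
take #2, #1, #4, #5 (pending dropped): step 4 already fails, because #5 pop() → empty cannot occur there

10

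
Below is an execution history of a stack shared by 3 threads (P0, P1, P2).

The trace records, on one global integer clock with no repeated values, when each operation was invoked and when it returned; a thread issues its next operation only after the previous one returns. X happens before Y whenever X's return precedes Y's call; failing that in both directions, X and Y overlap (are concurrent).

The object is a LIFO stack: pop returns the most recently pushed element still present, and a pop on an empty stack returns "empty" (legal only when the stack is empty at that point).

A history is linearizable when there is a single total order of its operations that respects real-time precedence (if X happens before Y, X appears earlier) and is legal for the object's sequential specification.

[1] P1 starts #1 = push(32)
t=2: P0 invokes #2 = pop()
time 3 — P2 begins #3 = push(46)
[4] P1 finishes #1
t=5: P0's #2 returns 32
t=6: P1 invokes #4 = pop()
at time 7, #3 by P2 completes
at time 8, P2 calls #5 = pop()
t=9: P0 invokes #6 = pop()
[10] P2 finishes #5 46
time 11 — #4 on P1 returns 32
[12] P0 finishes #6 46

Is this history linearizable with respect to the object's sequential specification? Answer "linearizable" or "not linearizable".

not linearizable

cut after 10 events: linearizable; cut after 11 events (#4 responds, time 11): not linearizable
every one of the 14 real-time-consistent orders over 5 completed stack ops fails the sequential spec
completion choices over the 1 pending operation (#6) were checked; none helps
e.g. #1, #2, #3, #4, #5 (pending dropped): illegal at step 4, since #4 pop() → 32 cannot apply there
e.g. #1, #2, #3, #5, #4 (pending dropped): illegal at step 5, since #4 pop() → 32 cannot apply there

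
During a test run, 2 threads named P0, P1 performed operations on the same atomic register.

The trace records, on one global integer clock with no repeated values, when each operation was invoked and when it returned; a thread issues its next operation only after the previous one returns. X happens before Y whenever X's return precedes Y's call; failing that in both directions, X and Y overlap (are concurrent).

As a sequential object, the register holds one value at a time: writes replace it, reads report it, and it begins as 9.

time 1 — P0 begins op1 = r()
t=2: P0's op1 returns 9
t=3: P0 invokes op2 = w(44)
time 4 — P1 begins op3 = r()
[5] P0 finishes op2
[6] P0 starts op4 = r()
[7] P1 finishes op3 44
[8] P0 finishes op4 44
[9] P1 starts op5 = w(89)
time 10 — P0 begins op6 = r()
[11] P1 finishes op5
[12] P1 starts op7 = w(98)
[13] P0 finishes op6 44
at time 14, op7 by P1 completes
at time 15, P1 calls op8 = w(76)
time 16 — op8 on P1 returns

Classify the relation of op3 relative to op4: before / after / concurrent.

op3 spans [4,7], op4 spans [6,8]
the intervals overlap in both directions

concurrent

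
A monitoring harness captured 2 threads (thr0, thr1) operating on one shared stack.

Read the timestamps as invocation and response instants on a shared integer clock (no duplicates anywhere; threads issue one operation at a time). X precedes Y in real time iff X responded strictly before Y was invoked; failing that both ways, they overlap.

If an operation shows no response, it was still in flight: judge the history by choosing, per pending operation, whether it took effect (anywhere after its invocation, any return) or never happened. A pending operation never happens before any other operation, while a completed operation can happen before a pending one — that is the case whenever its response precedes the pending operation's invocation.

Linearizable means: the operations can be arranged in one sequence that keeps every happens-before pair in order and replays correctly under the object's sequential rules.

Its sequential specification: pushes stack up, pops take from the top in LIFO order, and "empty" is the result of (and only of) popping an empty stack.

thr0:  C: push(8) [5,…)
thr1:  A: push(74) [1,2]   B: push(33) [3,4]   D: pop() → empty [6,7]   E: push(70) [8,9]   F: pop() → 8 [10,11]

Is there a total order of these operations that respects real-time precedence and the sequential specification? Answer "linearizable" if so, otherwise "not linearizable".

already the first 7 events (up to D's response at time 7) admit no linearization; the first 6 still do
the sole real-time-consistent order of 3 completed operations fails the stack replay
include/drop combinations of the 1 pending operation (C) were all tried; none helps
for example A, B, D (pending dropped) fails at step 3: D pop() → empty is not legal there

not linearizable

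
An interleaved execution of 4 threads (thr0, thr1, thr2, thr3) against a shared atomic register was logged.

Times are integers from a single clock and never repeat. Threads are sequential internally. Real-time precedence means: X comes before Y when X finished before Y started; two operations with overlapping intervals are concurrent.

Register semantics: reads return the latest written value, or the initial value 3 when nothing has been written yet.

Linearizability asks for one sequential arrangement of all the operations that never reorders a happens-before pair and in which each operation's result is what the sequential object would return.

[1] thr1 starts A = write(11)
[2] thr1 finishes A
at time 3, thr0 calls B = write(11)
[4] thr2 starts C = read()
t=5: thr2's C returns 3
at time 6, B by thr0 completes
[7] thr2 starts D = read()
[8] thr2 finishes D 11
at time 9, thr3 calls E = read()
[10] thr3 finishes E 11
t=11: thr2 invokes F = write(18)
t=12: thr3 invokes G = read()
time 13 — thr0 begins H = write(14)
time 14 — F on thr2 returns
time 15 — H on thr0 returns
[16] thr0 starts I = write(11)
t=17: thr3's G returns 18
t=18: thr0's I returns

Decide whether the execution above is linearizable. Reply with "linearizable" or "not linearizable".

not linearizable

the violation lands at event 5, C's response at time 5: events 1..4 linearize, events 1..5 do not
exactly one order of the 2 completed ops respects real time; the atomic register replay fails
including or dropping the 1 pending operation (B) in any combination fails
e.g. A, C (pending dropped): illegal at step 2, since C read() → 3 cannot apply there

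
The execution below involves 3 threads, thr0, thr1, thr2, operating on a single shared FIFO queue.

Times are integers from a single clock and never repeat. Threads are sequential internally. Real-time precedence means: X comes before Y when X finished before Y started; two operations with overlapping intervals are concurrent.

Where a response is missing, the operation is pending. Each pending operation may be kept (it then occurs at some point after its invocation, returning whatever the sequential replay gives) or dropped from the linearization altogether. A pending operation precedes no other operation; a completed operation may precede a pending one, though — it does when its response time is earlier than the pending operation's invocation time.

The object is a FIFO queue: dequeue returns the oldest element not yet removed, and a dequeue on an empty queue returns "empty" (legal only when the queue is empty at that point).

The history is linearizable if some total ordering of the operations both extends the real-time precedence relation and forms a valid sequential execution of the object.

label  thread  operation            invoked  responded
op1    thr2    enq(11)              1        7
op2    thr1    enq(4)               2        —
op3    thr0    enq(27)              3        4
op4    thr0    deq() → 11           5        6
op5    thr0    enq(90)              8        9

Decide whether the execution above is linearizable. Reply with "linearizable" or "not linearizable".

a witness: op1, op2, op3, op4, op5
after step 1 (op1 enq(11)): queue <11>
after step 2 (op2 enq(4) (pending, included)): queue <11,4>
after step 3 (op3 enq(27)): queue <11,4,27>
after step 4 (op4 deq() → 11): queue <4,27>
after step 5 (op5 enq(90)): queue <4,27,90>

linearizable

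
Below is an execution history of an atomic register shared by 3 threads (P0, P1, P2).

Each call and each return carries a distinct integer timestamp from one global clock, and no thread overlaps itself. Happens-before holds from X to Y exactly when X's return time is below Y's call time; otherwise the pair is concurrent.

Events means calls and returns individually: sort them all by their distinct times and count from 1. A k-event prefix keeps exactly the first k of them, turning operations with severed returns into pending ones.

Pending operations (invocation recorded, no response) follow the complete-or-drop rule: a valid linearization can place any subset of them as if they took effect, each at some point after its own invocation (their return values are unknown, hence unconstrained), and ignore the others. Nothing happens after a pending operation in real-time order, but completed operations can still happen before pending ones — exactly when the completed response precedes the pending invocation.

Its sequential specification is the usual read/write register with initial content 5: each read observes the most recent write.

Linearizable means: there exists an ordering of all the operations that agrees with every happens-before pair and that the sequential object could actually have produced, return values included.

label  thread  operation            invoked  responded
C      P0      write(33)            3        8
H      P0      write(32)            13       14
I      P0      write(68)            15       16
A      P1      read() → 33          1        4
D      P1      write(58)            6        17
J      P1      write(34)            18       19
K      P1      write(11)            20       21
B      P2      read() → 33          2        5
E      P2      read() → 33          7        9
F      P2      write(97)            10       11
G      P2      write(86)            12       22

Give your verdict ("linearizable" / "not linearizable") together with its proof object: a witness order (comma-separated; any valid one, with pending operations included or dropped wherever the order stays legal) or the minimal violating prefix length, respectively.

1. C write(33), leaving value 33
2. A read() → 33, leaving value 33
3. B read() → 33, leaving value 33
4. E read() → 33, leaving value 33
5. D write(58), leaving value 58
6. F write(97), leaving value 97
7. G write(86), leaving value 86
8. H write(32), leaving value 32
9. I write(68), leaving value 68
10. J write(34), leaving value 34
11. K write(11), leaving value 11

linearizable — witness: C, A, B, E, D, F, G, H, I, J, K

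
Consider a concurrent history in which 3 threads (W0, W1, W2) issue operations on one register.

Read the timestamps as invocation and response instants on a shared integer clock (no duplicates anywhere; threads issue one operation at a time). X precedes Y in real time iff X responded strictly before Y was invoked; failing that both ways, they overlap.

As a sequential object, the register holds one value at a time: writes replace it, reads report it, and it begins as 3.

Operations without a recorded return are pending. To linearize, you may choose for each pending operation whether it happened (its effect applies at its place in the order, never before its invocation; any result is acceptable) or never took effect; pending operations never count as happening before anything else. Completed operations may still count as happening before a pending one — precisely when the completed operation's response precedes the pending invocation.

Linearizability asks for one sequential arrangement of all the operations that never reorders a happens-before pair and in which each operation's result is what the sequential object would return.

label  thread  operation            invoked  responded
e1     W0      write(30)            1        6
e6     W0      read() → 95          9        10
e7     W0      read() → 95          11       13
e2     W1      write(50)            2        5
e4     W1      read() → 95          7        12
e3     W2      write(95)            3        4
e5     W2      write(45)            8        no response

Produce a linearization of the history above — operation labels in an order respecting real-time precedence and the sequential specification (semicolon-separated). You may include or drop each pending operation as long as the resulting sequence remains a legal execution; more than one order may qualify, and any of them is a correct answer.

step 1: e1 write(30) — value 30
step 2: e2 write(50) — value 50
step 3: e3 write(95) — value 95
step 4: e4 read() → 95 — value 95
step 5: e6 read() → 95 — value 95
step 6: e7 read() → 95 — value 95

e1; e2; e3; e4; e6; e7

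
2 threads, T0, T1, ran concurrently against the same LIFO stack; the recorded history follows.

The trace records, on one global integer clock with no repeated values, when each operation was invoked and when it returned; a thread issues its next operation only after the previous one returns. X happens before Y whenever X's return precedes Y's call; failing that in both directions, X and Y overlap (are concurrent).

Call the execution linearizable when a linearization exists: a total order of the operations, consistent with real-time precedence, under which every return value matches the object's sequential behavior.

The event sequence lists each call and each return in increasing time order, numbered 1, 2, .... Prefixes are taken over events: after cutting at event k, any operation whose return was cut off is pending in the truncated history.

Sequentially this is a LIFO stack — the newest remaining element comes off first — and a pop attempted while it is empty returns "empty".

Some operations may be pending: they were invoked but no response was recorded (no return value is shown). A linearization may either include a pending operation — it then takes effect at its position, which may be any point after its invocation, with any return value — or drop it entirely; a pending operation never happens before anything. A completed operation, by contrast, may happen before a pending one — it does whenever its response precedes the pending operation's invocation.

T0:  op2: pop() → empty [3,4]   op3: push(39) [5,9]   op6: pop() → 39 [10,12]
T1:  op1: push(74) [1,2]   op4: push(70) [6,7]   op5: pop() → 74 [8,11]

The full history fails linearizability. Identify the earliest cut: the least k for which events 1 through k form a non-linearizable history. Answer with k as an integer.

events 1..3 are linearizable; a witness order is op1:
after step 1 (op1 push(74)): stack <74>
adding event 4 (op2 responds at 4) leaves no legal real-time order
sample order op1, op2 stalls at step 2 — op2 pop() → empty has no legal effect

4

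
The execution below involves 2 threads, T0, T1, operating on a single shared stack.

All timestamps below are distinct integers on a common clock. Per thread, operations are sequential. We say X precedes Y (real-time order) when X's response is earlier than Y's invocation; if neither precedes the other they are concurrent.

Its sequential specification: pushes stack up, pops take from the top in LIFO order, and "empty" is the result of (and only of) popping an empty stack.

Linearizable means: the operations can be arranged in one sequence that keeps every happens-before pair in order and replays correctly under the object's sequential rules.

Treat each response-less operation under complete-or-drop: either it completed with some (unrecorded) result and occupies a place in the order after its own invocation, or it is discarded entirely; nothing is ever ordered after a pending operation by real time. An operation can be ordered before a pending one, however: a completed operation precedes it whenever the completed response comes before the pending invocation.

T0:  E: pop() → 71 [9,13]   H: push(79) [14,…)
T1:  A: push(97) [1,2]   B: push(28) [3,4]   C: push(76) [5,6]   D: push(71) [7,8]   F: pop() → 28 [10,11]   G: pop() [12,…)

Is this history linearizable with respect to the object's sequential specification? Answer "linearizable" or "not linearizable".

not linearizable

the violation lands at event 11, F's response at time 11: events 1..10 linearize, events 1..11 do not
one real-time candidate order over the 5 completed operations — the stack replay rejects it
including or dropping the 1 pending operation (E) in any combination fails
sample order A, B, C, D, F (pending dropped) stalls at step 5 — F pop() → 28 has no legal effect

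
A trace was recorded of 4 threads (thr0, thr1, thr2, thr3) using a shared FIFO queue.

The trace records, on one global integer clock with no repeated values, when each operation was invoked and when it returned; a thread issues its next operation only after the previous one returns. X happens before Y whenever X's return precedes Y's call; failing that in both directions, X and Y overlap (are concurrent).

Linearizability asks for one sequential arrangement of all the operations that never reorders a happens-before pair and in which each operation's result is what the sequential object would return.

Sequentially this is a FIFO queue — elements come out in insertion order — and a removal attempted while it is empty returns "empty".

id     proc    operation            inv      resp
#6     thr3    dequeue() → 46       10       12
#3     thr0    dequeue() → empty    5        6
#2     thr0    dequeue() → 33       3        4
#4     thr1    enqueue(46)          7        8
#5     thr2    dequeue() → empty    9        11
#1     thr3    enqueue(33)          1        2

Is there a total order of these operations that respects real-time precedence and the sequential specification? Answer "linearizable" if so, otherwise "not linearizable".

one valid linearization: #1, #2, #3, #4, #6, #5
step 1: #1 enqueue(33) — queue <33>
step 2: #2 dequeue() → 33 — queue <>
step 3: #3 dequeue() → empty — queue <>
step 4: #4 enqueue(46) — queue <46>
step 5: #6 dequeue() → 46 — queue <>
step 6: #5 dequeue() → empty — queue <>

linearizable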